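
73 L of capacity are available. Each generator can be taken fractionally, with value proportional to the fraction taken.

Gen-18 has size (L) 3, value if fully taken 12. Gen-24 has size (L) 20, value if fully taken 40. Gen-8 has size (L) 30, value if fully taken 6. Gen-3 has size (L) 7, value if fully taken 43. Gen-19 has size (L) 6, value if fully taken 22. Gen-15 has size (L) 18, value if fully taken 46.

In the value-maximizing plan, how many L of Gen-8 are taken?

Best value per unit of size first: Gen-3 43/7≈6.14, Gen-18 12/3≈4, Gen-19 22/6≈3.67, Gen-15 46/18≈2.56, Gen-24 40/20≈2, Gen-8 6/30≈0.2.
Gen-3: take in full, 7 L for value 43 ; 66 left.
All 3 L of Gen-18 fit (value 12) ; 63 remain.
Take all of Gen-19 (6 L, value 22) ; 57 L left.
Take all of Gen-15 (18 L, value 46) ; 39 L left.
Take all of Gen-24 (20 L, value 40) ; 19 L left.
Fill the last 19 L with part of Gen-8: 19/30 of it earns 3.8.

19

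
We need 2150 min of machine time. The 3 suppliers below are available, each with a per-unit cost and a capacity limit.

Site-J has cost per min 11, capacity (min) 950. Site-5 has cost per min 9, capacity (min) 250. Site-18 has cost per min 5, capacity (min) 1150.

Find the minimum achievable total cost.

Use suppliers in increasing cost order.
Take 1150 from Site-18 at 5 ; need 1000 more.
Take 250 from Site-5 at 9 ; need 750 more.
Site-J at 11: take 750 of its 950 ; requirement met.
Cost = 1150×5 + 250×9 + 750×11 = 16250.

16250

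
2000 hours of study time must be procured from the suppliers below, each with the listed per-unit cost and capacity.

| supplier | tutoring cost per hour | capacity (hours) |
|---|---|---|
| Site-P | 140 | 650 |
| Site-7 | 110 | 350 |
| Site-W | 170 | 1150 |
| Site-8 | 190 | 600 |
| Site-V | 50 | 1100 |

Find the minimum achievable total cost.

Use suppliers in increasing cost order.
Take 1100 from Site-V at 50 — need 900 more.
Site-7 at 110: take all 350 hours — 550 still needed.
Site-P at 140: take 550 of its 650 — requirement met.
Site-W, Site-8: unused.
Cost = 1100×50 + 350×110 + 550×140 = 170500.

170500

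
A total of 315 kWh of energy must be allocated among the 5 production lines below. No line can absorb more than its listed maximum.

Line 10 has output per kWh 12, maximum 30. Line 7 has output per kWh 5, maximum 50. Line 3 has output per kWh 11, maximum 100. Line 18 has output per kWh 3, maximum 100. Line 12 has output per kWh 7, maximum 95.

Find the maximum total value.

2495

Order the production lines by output per kWh: Line 10 12 > Line 3 11 > Line 12 7 > Line 7 5 > Line 18 3.
Line 10: +30 to 30 (cap) — 285 left.
Line 3 takes 100 to reach its cap of 100 — 185 left.
Line 12: +95 to 95 (cap) — 90 left.
Line 7: +50 to 50 (cap) — 40 left.
Only 40 left; Line 18 takes them to reach 40.
Total = 12×30 + 5×50 + 11×100 + 3×40 + 7×95 = 2495.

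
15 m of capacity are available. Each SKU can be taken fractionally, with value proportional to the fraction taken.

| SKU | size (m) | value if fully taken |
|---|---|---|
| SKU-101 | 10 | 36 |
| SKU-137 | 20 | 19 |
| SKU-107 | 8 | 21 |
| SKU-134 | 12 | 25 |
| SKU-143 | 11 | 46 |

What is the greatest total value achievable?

60.4

Rank by value-to-size ratio: SKU-143 46/11≈4.18, SKU-101 36/10≈3.6, SKU-107 21/8≈2.62, SKU-134 25/12≈2.08, SKU-137 19/20≈0.95.
Take all of SKU-143 (11 m, value 46) — 4 m left.
Fill the last 4 m with part of SKU-101: 4/10 of it earns 14.4.
Total value = 60.4.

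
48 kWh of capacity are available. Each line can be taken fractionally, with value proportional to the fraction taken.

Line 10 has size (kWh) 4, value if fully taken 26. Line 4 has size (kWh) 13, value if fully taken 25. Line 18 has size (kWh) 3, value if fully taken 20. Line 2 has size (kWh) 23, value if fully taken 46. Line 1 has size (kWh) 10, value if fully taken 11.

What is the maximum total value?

122.5

Best value per unit of size first: Line 18 20/3≈6.67, Line 10 26/4≈6.5, Line 2 46/23≈2, Line 4 25/13≈1.92, Line 1 11/10≈1.1.
Take all of Line 18 (3 kWh, value 20) — 45 kWh left.
All 4 kWh of Line 10 fit (value 26) — 41 remain.
Take all of Line 2 (23 kWh, value 46) — 18 kWh left.
All 13 kWh of Line 4 fit (value 25) — 5 remain.
Only 5 kWh remain; take 5/10 of Line 1 for value 11×5/10 = 5.5.
Total value = 122.5.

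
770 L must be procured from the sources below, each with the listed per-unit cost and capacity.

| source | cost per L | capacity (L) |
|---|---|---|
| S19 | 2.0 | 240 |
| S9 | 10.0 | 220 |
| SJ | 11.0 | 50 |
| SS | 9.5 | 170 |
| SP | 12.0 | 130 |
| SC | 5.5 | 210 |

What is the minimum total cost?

Use sources in increasing cost order.
S19 at 2.0: take all 240 L ; 530 still needed.
SC (5.5): use full 210 ; 320 L to go.
SS (9.5): use full 170 ; 150 L to go.
S9 at 10.0: take 150 of its 220 ; requirement met.
SJ, SP: unused.
Cost = 240×2.0 + 210×5.5 + 170×9.5 + 150×10.0 = 4750.

4750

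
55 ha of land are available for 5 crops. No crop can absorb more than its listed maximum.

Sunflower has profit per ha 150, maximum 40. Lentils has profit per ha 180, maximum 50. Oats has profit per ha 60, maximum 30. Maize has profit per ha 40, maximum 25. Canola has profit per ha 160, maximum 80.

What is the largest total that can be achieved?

Highest profit per ha first: Lentils 180 > Canola 160 > Sunflower 150 > Oats 60 > Maize 40.
Lentils takes 50 to reach its cap of 50 ; 5 left.
Canola: +5 (room for 80) → 5. Pool exhausted.
Total = 180×50 + 160×5 = 9800.

9800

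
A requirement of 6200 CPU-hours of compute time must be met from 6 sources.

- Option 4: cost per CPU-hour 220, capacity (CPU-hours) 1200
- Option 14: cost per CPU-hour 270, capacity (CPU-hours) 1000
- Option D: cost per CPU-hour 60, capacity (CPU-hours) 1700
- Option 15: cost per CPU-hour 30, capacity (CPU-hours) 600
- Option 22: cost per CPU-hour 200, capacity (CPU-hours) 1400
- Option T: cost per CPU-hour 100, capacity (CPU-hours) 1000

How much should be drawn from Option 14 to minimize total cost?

300

Use sources in increasing cost order.
Take 600 from Option 15 at 30 ; need 5600 more.
Option D at 60: take all 1700 CPU-hours ; 3900 still needed.
Take 1000 from Option T at 100 ; need 2900 more.
Option 22 (200): use full 1400 ; 1500 CPU-hours to go.
Option 4 (220): use full 1200 ; 300 CPU-hours to go.
Option 14 at 270: take 300 of its 1000 ; requirement met.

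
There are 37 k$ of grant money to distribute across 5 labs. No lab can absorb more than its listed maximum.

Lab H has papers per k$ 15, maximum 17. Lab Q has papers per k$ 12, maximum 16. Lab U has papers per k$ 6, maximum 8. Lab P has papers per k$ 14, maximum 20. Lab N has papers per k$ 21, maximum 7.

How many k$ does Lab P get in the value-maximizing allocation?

13

Highest papers per k$ first: Lab N 21 > Lab H 15 > Lab P 14 > Lab Q 12 > Lab U 6.
Give Lab N 7 to hit its cap of 7 — 30 left.
Lab H: +17 to 17 (cap) — 13 left.
Lab P has room for 20 but only 13 remain, so it gets 13.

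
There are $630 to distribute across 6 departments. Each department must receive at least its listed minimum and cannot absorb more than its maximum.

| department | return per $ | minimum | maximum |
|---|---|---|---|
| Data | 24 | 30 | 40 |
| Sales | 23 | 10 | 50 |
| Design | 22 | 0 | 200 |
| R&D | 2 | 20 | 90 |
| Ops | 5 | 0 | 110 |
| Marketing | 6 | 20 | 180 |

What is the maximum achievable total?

Meeting every minimum uses 30+10+0+20+0+20 = 80 $, leaving 550.
Order the departments by return per $: Data 24 > Sales 23 > Design 22 > Marketing 6 > Ops 5 > R&D 2.
Give Data 10 more to hit its cap of 40 ; 540 left.
Sales: +40 to 50 (cap) ; 500 left.
Design: +200 to 200 (cap) ; 300 left.
Give Marketing 160 more to hit its cap of 180 ; 140 left.
Ops takes 110 more to reach its cap of 110 ; 30 left.
Only 30 left; R&D takes them to reach 50.
Total = 24×40 + 23×50 + 22×200 + 2×50 + 5×110 + 6×180 = 8240.

8240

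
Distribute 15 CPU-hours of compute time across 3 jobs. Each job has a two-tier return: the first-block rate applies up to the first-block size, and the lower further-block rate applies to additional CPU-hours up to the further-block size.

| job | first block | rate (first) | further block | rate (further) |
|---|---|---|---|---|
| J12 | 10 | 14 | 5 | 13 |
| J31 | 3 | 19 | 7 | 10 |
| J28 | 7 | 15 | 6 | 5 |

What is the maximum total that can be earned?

232

Rank every tier by rate: J31/first 19 > J28/first 15 > J12/first 14 > J12/second 13 > J31/second 10 > J28/second 5.
J31 first at 19: fill all 3 — 12 left.
J28/first (15): +7 — 5 left.
J12 first at 14: only 5 left, fill 5.
Total = 19×3 + 15×7 + 14×5 = 232.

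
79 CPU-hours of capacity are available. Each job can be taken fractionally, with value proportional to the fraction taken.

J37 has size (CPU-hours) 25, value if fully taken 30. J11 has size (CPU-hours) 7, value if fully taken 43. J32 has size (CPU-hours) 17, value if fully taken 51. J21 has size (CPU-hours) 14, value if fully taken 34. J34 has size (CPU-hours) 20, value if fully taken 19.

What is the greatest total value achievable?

Best value per unit of size first: J11 43/7≈6.14, J32 51/17≈3, J21 34/14≈2.43, J37 30/25≈1.2, J34 19/20≈0.95.
Take all of J11 (7 CPU-hours, value 43) — 72 CPU-hours left.
Take all of J32 (17 CPU-hours, value 51) — 55 CPU-hours left.
All 14 CPU-hours of J21 fit (value 34) — 41 remain.
All 25 CPU-hours of J37 fit (value 30) — 16 remain.
Only 16 CPU-hours remain; take 16/20 of J34 for value 19×16/20 = 15.2.
Total value = 173.2.

173.2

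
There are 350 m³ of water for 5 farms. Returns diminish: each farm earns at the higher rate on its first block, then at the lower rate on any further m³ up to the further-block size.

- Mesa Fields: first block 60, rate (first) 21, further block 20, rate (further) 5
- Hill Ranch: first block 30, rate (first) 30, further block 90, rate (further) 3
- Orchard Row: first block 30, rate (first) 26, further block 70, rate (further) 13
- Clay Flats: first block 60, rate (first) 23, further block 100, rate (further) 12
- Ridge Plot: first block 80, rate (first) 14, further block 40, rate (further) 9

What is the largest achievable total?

6590

Rank every tier by rate: Hill Ranch/T1 30 > Orchard Row/T1 26 > Clay Flats/T1 23 > Mesa Fields/T1 21 > Ridge Plot/T1 14 > Orchard Row/T2 13 > Clay Flats/T2 12 > Ridge Plot/T2 9 > Mesa Fields/T2 5 > Hill Ranch/T2 3.
Fill Hill Ranch T1 block (30 at 30) — 320 left.
Orchard Row/T1 (26): +30 — 290 left.
Fill Clay Flats T1 block (60 at 23) — 230 left.
Mesa Fields/T1 (21): +60 — 170 left.
Ridge Plot/T1 (14): +80 — 90 left.
Fill Orchard Row T2 block (70 at 13) — 20 left.
Clay Flats/T2: +20 of 100 at 12; pool empty.
Total = 30×30 + 26×30 + 23×60 + 21×60 + 14×80 + 13×70 + 12×20 = 6590.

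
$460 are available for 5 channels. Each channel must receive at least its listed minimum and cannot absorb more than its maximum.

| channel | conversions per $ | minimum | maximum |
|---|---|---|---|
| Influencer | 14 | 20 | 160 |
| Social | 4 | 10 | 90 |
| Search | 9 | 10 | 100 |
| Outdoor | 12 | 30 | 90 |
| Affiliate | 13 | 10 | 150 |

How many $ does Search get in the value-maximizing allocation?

50

Meeting every minimum uses 20+10+10+30+10 = 80 $, leaving 380.
Order the channels by conversions per $: Influencer 14 > Affiliate 13 > Outdoor 12 > Search 9 > Social 4.
Influencer: +140 to 160 (cap) → 240 left.
Affiliate: +140 to 150 (cap) → 100 left.
Give Outdoor 60 more to hit its cap of 90 → 40 left.
Only 40 left; Search takes them to reach 50.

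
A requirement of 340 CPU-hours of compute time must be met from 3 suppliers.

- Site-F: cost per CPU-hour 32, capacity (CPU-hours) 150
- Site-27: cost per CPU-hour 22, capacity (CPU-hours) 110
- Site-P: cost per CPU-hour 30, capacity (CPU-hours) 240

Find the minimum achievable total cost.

9320

Use suppliers in increasing cost order.
Take 110 from Site-27 at 22 → need 230 more.
Take 230 from Site-P at 30 to finish.
Site-F: unused.
Cost = 110×22 + 230×30 = 9320.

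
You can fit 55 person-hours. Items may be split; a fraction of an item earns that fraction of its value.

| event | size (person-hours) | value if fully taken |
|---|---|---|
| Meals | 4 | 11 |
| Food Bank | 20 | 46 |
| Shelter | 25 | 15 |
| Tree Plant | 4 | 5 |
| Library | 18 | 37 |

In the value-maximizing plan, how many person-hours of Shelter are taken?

9

Rank by value-to-size ratio: Meals 11/4≈2.75, Food Bank 46/20≈2.3, Library 37/18≈2.06, Tree Plant 5/4≈1.25, Shelter 15/25≈0.6.
All 4 person-hours of Meals fit (value 11) → 51 remain.
All 20 person-hours of Food Bank fit (value 46) → 31 remain.
Take all of Library (18 person-hours, value 37) → 13 person-hours left.
All 4 person-hours of Tree Plant fit (value 5) → 9 remain.
9 person-hours left: a 9/25 share of Shelter gives 15×9/25 = 5.4.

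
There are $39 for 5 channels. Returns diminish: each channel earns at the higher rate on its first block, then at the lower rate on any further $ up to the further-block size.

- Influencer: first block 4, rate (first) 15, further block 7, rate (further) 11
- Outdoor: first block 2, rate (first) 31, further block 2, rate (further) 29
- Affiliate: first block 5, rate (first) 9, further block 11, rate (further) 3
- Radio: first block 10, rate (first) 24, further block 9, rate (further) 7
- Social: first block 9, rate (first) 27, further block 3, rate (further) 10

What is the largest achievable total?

Rank every tier by rate: Outdoor/tier1 31 > Outdoor/tier2 29 > Social/tier1 27 > Radio/tier1 24 > Influencer/tier1 15 > Influencer/tier2 11 > Social/tier2 10 > Affiliate/tier1 9 > Radio/tier2 7 > Affiliate/tier2 3.
Outdoor/tier1 (31): +2 — 37 left.
Fill Outdoor tier2 block (2 at 29) — 35 left.
Fill Social tier1 block (9 at 27) — 26 left.
Radio tier1 at 24: fill all 10 — 16 left.
Influencer tier1 at 15: fill all 4 — 12 left.
Influencer tier2 at 11: fill all 7 — 5 left.
Social/tier2 (10): +3 — 2 left.
Affiliate tier1 at 9: only 2 left, fill 2.
Total = 31×2 + 29×2 + 27×9 + 24×10 + 15×4 + 11×7 + 10×3 + 9×2 = 788.

788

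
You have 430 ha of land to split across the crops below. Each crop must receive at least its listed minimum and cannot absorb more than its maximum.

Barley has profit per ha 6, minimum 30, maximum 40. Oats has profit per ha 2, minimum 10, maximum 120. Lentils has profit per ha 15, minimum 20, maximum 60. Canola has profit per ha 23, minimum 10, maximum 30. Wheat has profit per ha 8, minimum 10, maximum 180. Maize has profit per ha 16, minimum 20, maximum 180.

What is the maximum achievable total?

Meeting every minimum uses 30+10+20+10+10+20 = 100 ha, leaving 330.
Rank by profit per ha: Canola 23 > Maize 16 > Lentils 15 > Wheat 8 > Barley 6 > Oats 2.
Give Canola 20 more to hit its cap of 30 → 310 left.
Maize: +160 to 180 (cap) → 150 left.
Lentils: +40 to 60 (cap) → 110 left.
Only 110 left; Wheat takes them to reach 120.
Total = 6×30 + 2×10 + 15×60 + 23×30 + 8×120 + 16×180 = 5630.

5630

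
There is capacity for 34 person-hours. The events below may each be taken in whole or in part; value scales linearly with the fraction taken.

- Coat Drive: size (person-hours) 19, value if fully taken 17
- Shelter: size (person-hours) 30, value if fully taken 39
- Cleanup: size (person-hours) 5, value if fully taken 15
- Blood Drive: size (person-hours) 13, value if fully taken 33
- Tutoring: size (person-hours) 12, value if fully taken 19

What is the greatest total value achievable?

Rank by value-to-size ratio: Cleanup 15/5≈3, Blood Drive 33/13≈2.54, Tutoring 19/12≈1.58, Shelter 39/30≈1.3, Coat Drive 17/19≈0.895.
Cleanup: take in full, 5 person-hours for value 15 → 29 left.
Blood Drive: take in full, 13 person-hours for value 33 → 16 left.
Take all of Tutoring (12 person-hours, value 19) → 4 person-hours left.
4 person-hours left: a 4/30 share of Shelter gives 39×4/30 = 5.2.
Total value = 72.2.

72.2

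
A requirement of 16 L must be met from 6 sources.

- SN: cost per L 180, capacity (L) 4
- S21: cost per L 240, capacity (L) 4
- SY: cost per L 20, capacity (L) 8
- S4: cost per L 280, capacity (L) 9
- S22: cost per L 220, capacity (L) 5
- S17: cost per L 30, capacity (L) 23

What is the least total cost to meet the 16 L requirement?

Fill from the cheapest source first.
SY (20): use full 8 — 8 L to go.
S17 (30): take the remaining 8 — done.
SN, S22, S21, S4: unused.
Cost = 8×20 + 8×30 = 400.

400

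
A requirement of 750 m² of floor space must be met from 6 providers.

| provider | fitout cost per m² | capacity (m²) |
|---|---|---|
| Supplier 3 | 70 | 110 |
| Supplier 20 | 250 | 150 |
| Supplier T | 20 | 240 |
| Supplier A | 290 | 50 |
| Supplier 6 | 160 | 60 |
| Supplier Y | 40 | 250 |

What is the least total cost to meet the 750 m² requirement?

54600

Fill from the cheapest provider first.
Take 240 from Supplier T at 20 → need 510 more.
Supplier Y at 40: take all 250 m² → 260 still needed.
Take 110 from Supplier 3 at 70 → need 150 more.
Supplier 6 at 160: take all 60 m² → 90 still needed.
Supplier 20 (250): take the remaining 90 → done.
Supplier A: unused.
Cost = 240×20 + 250×40 + 110×70 + 60×160 + 90×250 = 54600.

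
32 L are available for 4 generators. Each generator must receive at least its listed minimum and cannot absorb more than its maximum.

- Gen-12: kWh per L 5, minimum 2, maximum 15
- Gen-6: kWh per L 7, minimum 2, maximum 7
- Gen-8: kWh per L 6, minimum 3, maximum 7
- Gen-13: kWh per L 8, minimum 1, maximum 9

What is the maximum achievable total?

208

Meeting every minimum uses 2+2+3+1 = 8 L, leaving 24.
Highest kWh per L first: Gen-13 8 > Gen-6 7 > Gen-8 6 > Gen-12 5.
Give Gen-13 8 more to hit its cap of 9 ; 16 left.
Gen-6 takes 5 more to reach its cap of 7 ; 11 left.
Give Gen-8 4 more to hit its cap of 7 ; 7 left.
Gen-12 has room for 13 more but only 7 remain, so it gets 9.
Total = 5×9 + 7×7 + 6×7 + 8×9 = 208.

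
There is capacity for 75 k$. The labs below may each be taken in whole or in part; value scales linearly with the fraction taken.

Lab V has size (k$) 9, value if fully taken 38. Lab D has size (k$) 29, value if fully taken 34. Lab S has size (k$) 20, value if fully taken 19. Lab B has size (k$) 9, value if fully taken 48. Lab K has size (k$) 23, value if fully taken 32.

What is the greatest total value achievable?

156.75

Rank by value-to-size ratio: Lab B 48/9≈5.33, Lab V 38/9≈4.22, Lab K 32/23≈1.39, Lab D 34/29≈1.17, Lab S 19/20≈0.95.
Take all of Lab B (9 k$, value 48) — 66 k$ left.
All 9 k$ of Lab V fit (value 38) — 57 remain.
Take all of Lab K (23 k$, value 32) — 34 k$ left.
Take all of Lab D (29 k$, value 34) — 5 k$ left.
Fill the last 5 k$ with part of Lab S: 5/20 of it earns 4.75.
Total value = 156.75.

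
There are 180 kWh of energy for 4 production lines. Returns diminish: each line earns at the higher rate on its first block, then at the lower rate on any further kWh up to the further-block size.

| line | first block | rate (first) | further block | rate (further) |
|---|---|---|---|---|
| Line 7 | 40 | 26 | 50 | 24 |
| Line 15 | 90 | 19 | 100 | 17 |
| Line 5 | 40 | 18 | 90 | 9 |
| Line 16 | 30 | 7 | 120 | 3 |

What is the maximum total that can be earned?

3950

Rank every tier by rate: Line 7/first 26 > Line 7/second 24 > Line 15/first 19 > Line 5/first 18 > Line 15/second 17 > Line 5/second 9 > Line 16/first 7 > Line 16/second 3.
Line 7 first at 26: fill all 40 — 140 left.
Fill Line 7 second block (50 at 24) — 90 left.
Fill Line 15 first block (90 at 19) — 0 left.
Total = 26×40 + 24×50 + 19×90 = 3950.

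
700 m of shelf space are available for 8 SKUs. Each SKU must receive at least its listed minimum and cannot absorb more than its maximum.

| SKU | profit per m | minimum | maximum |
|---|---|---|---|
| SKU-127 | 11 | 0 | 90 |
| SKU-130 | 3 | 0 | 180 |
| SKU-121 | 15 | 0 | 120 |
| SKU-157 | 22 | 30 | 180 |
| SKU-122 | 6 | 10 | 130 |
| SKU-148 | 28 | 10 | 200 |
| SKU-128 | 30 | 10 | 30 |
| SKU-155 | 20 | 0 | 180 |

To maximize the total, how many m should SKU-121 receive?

100

Meeting every minimum uses 0+0+0+30+10+10+10+0 = 60 m, leaving 640.
Order the SKUs by profit per m: SKU-128 30 > SKU-148 28 > SKU-157 22 > SKU-155 20 > SKU-121 15 > SKU-127 11 > SKU-122 6 > SKU-130 3.
SKU-128: +20 to 30 (cap) → 620 left.
Give SKU-148 190 more to hit its cap of 200 → 430 left.
SKU-157 takes 150 more to reach its cap of 180 → 280 left.
SKU-155: +180 to 180 (cap) → 100 left.
Only 100 left; SKU-121 takes them to reach 100.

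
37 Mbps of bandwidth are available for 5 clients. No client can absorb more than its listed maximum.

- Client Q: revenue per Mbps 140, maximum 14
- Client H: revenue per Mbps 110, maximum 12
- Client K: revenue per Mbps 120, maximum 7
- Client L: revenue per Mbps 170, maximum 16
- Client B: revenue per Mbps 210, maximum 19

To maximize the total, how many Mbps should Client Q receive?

Highest revenue per Mbps first: Client B 210 > Client L 170 > Client Q 140 > Client K 120 > Client H 110.
Give Client B 19 to hit its cap of 19 ; 18 left.
Give Client L 16 to hit its cap of 16 ; 2 left.
Only 2 left; Client Q takes them to reach 2.

2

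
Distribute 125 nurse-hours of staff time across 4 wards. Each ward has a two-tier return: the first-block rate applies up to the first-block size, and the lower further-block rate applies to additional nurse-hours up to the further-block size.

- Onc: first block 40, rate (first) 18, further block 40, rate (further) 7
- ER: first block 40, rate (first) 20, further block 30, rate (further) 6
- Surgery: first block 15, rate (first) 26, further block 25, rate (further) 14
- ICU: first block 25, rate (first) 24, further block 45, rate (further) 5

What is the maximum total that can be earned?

2580

Treat each block as its own option and order by rate: Surgery/tier1 26 > ICU/tier1 24 > ER/tier1 20 > Onc/tier1 18 > Surgery/tier2 14 > Onc/tier2 7 > ER/tier2 6 > ICU/tier2 5.
Surgery/tier1 (26): +15 → 110 left.
Fill ICU tier1 block (25 at 24) → 85 left.
ER tier1 at 20: fill all 40 → 45 left.
Onc tier1 at 18: fill all 40 → 5 left.
5 remain; put them into Surgery tier2 at 14.
Total = 26×15 + 24×25 + 20×40 + 18×40 + 14×5 = 2580.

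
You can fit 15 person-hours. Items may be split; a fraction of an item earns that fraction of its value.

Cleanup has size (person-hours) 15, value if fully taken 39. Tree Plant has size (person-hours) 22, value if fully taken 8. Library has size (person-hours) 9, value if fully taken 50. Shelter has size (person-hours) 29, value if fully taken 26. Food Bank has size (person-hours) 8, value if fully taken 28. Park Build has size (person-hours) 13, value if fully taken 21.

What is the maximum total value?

Sort by value density: Library 50/9≈5.56, Food Bank 28/8≈3.5, Cleanup 39/15≈2.6, Park Build 21/13≈1.62, Shelter 26/29≈0.897, Tree Plant 8/22≈0.364.
All 9 person-hours of Library fit (value 50) — 6 remain.
6 person-hours left: a 6/8 share of Food Bank gives 28×6/8 = 21.
Total value = 71.

71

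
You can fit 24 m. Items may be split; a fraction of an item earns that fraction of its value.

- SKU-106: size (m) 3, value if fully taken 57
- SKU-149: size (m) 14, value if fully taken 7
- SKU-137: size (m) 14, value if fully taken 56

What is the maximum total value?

116.5

Best value per unit of size first: SKU-106 57/3≈19, SKU-137 56/14≈4, SKU-149 7/14≈0.5.
SKU-106: take in full, 3 m for value 57 → 21 left.
SKU-137: take in full, 14 m for value 56 → 7 left.
7 m left: a 7/14 share of SKU-149 gives 7×7/14 = 3.5.
Total value = 116.5.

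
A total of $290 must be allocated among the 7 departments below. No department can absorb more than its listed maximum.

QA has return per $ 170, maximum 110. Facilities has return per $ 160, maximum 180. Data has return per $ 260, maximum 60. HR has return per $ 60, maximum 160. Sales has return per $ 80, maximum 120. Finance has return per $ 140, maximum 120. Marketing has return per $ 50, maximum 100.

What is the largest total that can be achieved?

Rank by return per $: Data 260 > QA 170 > Facilities 160 > Finance 140 > Sales 80 > HR 60 > Marketing 50.
Data: +60 to 60 (cap) ; 230 left.
Give QA 110 to hit its cap of 110 ; 120 left.
Facilities: +120 (room for 180) → 120. Pool exhausted.
Total = 170×110 + 160×120 + 260×60 = 53500.

53500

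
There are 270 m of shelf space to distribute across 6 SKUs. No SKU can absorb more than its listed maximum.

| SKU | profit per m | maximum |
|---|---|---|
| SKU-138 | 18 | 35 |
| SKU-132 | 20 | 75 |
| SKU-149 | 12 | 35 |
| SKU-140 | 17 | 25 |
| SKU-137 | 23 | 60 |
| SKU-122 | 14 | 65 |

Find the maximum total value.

Rank by profit per m: SKU-137 23 > SKU-132 20 > SKU-138 18 > SKU-140 17 > SKU-122 14 > SKU-149 12.
SKU-137: +60 to 60 (cap) — 210 left.
Give SKU-132 75 to hit its cap of 75 — 135 left.
SKU-138: +35 to 35 (cap) — 100 left.
SKU-140: +25 to 25 (cap) — 75 left.
SKU-122: +65 to 65 (cap) — 10 left.
SKU-149 has room for 35 but only 10 remain, so it gets 10.
Total = 18×35 + 20×75 + 12×10 + 17×25 + 23×60 + 14×65 = 4965.

4965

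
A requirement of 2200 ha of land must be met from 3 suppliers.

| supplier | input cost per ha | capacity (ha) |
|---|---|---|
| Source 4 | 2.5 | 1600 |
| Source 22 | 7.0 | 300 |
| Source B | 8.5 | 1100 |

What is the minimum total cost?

8650

Cheapest first:
Source 4 at 2.5: take all 1600 ha → 600 still needed.
Source 22 (7.0): use full 300 → 300 ha to go.
Take 300 from Source B at 8.5 to finish.
Cost = 1600×2.5 + 300×7.0 + 300×8.5 = 8650.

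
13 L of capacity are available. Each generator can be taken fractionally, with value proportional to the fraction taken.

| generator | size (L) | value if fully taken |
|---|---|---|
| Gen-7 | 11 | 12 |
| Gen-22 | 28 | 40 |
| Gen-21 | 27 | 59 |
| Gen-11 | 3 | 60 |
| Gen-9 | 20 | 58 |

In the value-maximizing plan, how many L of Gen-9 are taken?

10

Best value per unit of size first: Gen-11 60/3≈20, Gen-9 58/20≈2.9, Gen-21 59/27≈2.19, Gen-22 40/28≈1.43, Gen-7 12/11≈1.09.
Take all of Gen-11 (3 L, value 60) — 10 L left.
10 L left: a 10/20 share of Gen-9 gives 58×10/20 = 29.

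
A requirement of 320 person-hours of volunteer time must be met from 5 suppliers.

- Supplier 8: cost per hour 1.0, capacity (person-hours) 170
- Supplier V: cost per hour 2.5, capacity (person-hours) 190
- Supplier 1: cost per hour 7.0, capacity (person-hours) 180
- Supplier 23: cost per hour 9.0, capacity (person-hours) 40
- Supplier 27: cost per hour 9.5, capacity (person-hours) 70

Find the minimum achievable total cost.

Use suppliers in increasing cost order.
Take 170 from Supplier 8 at 1.0 ; need 150 more.
Take 150 from Supplier V at 2.5 to finish.
Supplier 1, Supplier 23, Supplier 27: unused.
Cost = 170×1.0 + 150×2.5 = 545.

545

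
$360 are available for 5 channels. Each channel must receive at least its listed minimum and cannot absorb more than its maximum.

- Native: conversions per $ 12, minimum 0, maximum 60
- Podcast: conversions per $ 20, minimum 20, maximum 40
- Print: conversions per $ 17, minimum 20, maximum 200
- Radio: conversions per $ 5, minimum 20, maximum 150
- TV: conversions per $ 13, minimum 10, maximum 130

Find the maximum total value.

5600

Meeting every minimum uses 0+20+20+20+10 = 70 $, leaving 290.
Highest conversions per $ first: Podcast 20 > Print 17 > TV 13 > Native 12 > Radio 5.
Podcast: +20 to 40 (cap) ; 270 left.
Print takes 180 more to reach its cap of 200 ; 90 left.
Only 90 left; TV takes them to reach 100.
Total = 20×40 + 17×200 + 5×20 + 13×100 = 5600.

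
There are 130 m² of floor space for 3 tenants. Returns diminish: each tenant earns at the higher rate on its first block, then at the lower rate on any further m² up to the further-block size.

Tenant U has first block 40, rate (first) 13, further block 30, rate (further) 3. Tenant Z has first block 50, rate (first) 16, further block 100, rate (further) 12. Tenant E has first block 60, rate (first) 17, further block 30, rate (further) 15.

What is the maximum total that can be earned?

Order all 6 blocks by rate: Tenant E/tier1 17 > Tenant Z/tier1 16 > Tenant E/tier2 15 > Tenant U/tier1 13 > Tenant Z/tier2 12 > Tenant U/tier2 3.
Tenant E tier1 at 17: fill all 60 ; 70 left.
Tenant Z tier1 at 16: fill all 50 ; 20 left.
Tenant E/tier2: +20 of 30 at 15; pool empty.
Total = 17×60 + 16×50 + 15×20 = 2120.

2120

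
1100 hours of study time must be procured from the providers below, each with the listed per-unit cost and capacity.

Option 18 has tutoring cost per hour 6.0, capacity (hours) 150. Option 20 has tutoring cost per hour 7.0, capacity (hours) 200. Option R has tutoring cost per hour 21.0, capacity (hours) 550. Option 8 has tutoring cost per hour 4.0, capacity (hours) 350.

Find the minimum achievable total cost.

Use providers in increasing cost order.
Take 350 from Option 8 at 4.0 ; need 750 more.
Option 18 (6.0): use full 150 ; 600 hours to go.
Option 20 at 7.0: take all 200 hours ; 400 still needed.
Option R (21.0): take the remaining 400 ; done.
Cost = 350×4.0 + 150×6.0 + 200×7.0 + 400×21.0 = 12100.

12100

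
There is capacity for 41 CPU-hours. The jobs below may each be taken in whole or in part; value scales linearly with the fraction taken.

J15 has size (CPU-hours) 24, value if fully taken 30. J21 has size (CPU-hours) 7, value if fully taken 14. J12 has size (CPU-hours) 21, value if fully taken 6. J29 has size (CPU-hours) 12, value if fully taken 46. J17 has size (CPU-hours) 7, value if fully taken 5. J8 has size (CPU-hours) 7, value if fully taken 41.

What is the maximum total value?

Best value per unit of size first: J8 41/7≈5.86, J29 46/12≈3.83, J21 14/7≈2, J15 30/24≈1.25, J17 5/7≈0.714, J12 6/21≈0.286.
All 7 CPU-hours of J8 fit (value 41) → 34 remain.
All 12 CPU-hours of J29 fit (value 46) → 22 remain.
J21: take in full, 7 CPU-hours for value 14 → 15 left.
Fill the last 15 CPU-hours with part of J15: 15/24 of it earns 18.75.
Total value = 119.75.

119.75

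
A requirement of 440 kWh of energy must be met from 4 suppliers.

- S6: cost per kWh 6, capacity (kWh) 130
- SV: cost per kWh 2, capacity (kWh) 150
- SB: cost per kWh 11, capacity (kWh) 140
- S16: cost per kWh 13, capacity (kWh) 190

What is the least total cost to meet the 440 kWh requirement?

2880

Cheapest first:
Take 150 from SV at 2 — need 290 more.
S6 at 6: take all 130 kWh — 160 still needed.
Take 140 from SB at 11 — need 20 more.
Take 20 from S16 at 13 to finish.
Cost = 150×2 + 130×6 + 140×11 + 20×13 = 2880.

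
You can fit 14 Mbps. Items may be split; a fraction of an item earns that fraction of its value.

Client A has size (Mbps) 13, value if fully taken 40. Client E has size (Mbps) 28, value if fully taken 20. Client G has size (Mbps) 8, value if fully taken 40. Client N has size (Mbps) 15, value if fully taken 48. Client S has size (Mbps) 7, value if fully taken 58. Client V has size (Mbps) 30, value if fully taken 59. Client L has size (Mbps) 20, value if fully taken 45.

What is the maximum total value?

93

Best value per unit of size first: Client S 58/7≈8.29, Client G 40/8≈5, Client N 48/15≈3.2, Client A 40/13≈3.08, Client L 45/20≈2.25, Client V 59/30≈1.97, Client E 20/28≈0.714.
Take all of Client S (7 Mbps, value 58) — 7 Mbps left.
7 Mbps left: a 7/8 share of Client G gives 40×7/8 = 35.
Total value = 93.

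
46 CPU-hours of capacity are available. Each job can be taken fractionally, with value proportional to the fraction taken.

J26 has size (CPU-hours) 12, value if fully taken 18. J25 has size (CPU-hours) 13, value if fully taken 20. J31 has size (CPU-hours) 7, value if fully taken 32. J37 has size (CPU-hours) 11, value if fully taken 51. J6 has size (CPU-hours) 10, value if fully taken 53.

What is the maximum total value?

163.5

Best value per unit of size first: J6 53/10≈5.3, J37 51/11≈4.64, J31 32/7≈4.57, J25 20/13≈1.54, J26 18/12≈1.5.
All 10 CPU-hours of J6 fit (value 53) — 36 remain.
All 11 CPU-hours of J37 fit (value 51) — 25 remain.
J31: take in full, 7 CPU-hours for value 32 — 18 left.
All 13 CPU-hours of J25 fit (value 20) — 5 remain.
Only 5 CPU-hours remain; take 5/12 of J26 for value 18×5/12 = 7.5.
Total value = 163.5.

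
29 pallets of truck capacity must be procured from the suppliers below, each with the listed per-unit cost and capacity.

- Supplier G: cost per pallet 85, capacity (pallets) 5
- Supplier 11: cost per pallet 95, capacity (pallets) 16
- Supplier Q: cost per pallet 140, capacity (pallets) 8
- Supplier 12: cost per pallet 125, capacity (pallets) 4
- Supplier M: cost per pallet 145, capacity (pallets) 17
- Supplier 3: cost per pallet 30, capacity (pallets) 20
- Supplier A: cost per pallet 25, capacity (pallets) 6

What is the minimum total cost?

Cheapest first:
Take 6 from Supplier A at 25 → need 23 more.
Supplier 3 at 30: take all 20 pallets → 3 still needed.
Supplier G (85): take the remaining 3 → done.
Supplier 11, Supplier 12, Supplier Q, Supplier M: unused.
Cost = 6×25 + 20×30 + 3×85 = 1005.

1005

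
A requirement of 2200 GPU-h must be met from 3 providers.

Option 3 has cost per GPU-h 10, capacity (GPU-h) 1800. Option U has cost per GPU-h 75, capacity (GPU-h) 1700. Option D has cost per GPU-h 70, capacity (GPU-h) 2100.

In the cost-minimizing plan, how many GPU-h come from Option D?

Fill from the cheapest provider first.
Option 3 at 10: take all 1800 GPU-h → 400 still needed.
Option D (70): take the remaining 400 → done.
Option U: unused.

400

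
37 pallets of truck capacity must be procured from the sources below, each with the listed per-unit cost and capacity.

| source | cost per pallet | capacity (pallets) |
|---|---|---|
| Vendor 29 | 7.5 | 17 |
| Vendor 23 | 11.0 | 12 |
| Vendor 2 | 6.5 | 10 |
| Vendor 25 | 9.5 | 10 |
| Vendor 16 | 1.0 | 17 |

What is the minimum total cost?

157

Use sources in increasing cost order.
Vendor 16 at 1.0: take all 17 pallets ; 20 still needed.
Take 10 from Vendor 2 at 6.5 ; need 10 more.
Vendor 29 at 7.5: take 10 of its 17 ; requirement met.
Vendor 25, Vendor 23: unused.
Cost = 17×1.0 + 10×6.5 + 10×7.5 = 157.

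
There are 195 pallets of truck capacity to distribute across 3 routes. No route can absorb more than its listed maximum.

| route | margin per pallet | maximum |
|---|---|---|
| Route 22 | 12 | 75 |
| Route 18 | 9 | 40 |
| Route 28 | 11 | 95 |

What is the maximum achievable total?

Highest margin per pallet first: Route 22 12 > Route 28 11 > Route 18 9.
Route 22: +75 to 75 (cap) — 120 left.
Route 28 takes 95 to reach its cap of 95 — 25 left.
Route 18 has room for 40 but only 25 remain, so it gets 25.
Total = 12×75 + 9×25 + 11×95 = 2170.

2170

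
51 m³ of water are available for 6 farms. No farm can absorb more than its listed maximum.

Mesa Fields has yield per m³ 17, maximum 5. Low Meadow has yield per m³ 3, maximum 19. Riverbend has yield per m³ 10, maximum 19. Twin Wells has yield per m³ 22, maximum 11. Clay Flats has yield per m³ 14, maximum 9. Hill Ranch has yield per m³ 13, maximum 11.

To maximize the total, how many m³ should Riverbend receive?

Order the farms by yield per m³: Twin Wells 22 > Mesa Fields 17 > Clay Flats 14 > Hill Ranch 13 > Riverbend 10 > Low Meadow 3.
Twin Wells takes 11 to reach its cap of 11 ; 40 left.
Mesa Fields takes 5 to reach its cap of 5 ; 35 left.
Clay Flats takes 9 to reach its cap of 9 ; 26 left.
Hill Ranch takes 11 to reach its cap of 11 ; 15 left.
Riverbend has room for 19 but only 15 remain, so it gets 15.

15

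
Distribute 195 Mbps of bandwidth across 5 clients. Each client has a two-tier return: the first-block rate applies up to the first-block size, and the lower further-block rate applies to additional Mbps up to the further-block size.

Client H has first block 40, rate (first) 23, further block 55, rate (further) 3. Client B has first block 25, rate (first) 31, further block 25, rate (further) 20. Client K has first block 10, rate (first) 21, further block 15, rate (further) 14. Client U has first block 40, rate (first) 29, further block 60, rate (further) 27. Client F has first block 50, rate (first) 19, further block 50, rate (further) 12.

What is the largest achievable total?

Order all 10 blocks by rate: Client B/first 31 > Client U/first 29 > Client U/second 27 > Client H/first 23 > Client K/first 21 > Client B/second 20 > Client F/first 19 > Client K/second 14 > Client F/second 12 > Client H/second 3.
Client B first at 31: fill all 25 → 170 left.
Fill Client U first block (40 at 29) → 130 left.
Fill Client U second block (60 at 27) → 70 left.
Client H first at 23: fill all 40 → 30 left.
Client K/first (21): +10 → 20 left.
Client B second at 20: only 20 left, fill 20.
Total = 31×25 + 29×40 + 27×60 + 23×40 + 21×10 + 20×20 = 5085.

5085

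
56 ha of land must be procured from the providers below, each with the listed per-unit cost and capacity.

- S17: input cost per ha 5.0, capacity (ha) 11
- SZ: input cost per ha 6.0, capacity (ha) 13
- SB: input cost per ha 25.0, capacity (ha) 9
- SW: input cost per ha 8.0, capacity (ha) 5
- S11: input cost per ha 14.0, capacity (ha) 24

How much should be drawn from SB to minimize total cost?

3

Use providers in increasing cost order.
S17 at 5.0: take all 11 ha ; 45 still needed.
SZ at 6.0: take all 13 ha ; 32 still needed.
Take 5 from SW at 8.0 ; need 27 more.
S11 at 14.0: take all 24 ha ; 3 still needed.
Take 3 from SB at 25.0 to finish.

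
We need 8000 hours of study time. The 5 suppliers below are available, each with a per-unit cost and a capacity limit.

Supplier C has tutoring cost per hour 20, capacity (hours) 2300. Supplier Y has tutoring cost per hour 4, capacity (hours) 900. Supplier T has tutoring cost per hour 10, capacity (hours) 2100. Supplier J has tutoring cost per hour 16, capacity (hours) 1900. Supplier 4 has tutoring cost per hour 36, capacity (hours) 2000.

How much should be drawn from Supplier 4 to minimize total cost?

800

Cheapest first:
Supplier Y at 4: take all 900 hours ; 7100 still needed.
Supplier T (10): use full 2100 ; 5000 hours to go.
Take 1900 from Supplier J at 16 ; need 3100 more.
Supplier C (20): use full 2300 ; 800 hours to go.
Take 800 from Supplier 4 at 36 to finish.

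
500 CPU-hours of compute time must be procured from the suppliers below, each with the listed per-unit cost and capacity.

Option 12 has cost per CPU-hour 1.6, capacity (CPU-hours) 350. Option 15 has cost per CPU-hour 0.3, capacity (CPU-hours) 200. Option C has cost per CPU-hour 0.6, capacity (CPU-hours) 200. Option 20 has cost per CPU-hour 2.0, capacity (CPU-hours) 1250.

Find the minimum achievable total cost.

Fill from the cheapest supplier first.
Option 15 at 0.3: take all 200 CPU-hours → 300 still needed.
Option C at 0.6: take all 200 CPU-hours → 100 still needed.
Option 12 (1.6): take the remaining 100 → done.
Option 20: unused.
Cost = 200×0.3 + 200×0.6 + 100×1.6 = 340.

340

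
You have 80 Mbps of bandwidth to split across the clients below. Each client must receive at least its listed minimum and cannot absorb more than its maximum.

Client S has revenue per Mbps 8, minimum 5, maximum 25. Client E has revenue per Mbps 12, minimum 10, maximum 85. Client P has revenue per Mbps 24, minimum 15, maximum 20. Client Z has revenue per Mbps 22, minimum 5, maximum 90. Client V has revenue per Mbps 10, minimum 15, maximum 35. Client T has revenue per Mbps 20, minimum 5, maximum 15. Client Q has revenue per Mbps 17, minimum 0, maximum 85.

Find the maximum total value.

Meeting every minimum uses 5+10+15+5+15+5+0 = 55 Mbps, leaving 25.
Order the clients by revenue per Mbps: Client P 24 > Client Z 22 > Client T 20 > Client Q 17 > Client E 12 > Client V 10 > Client S 8.
Client P: +5 to 20 (cap) → 20 left.
Client Z has room for 85 more but only 20 remain, so it gets 25.
Total = 8×5 + 12×10 + 24×20 + 22×25 + 10×15 + 20×5 = 1440.

1440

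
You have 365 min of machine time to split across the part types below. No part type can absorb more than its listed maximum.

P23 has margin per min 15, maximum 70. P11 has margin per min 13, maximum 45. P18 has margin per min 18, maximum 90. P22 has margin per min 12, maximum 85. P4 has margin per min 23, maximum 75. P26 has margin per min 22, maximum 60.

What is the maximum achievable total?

Highest margin per min first: P4 23 > P26 22 > P18 18 > P23 15 > P11 13 > P22 12.
P4: +75 to 75 (cap) ; 290 left.
Give P26 60 to hit its cap of 60 ; 230 left.
P18: +90 to 90 (cap) ; 140 left.
P23: +70 to 70 (cap) ; 70 left.
P11: +45 to 45 (cap) ; 25 left.
Only 25 left; P22 takes them to reach 25.
Total = 15×70 + 13×45 + 18×90 + 12×25 + 23×75 + 22×60 = 6600.

6600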